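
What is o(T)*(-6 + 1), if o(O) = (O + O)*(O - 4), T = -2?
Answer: -120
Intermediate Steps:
o(O) = 2*O*(-4 + O) (o(O) = (2*O)*(-4 + O) = 2*O*(-4 + O))
o(T)*(-6 + 1) = (2*(-2)*(-4 - 2))*(-6 + 1) = (2*(-2)*(-6))*(-5) = 24*(-5) = -120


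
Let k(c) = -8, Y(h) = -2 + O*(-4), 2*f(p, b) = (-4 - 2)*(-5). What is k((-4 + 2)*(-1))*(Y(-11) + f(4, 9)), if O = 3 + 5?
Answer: 152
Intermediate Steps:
O = 8
f(p, b) = 15 (f(p, b) = ((-4 - 2)*(-5))/2 = (-6*(-5))/2 = (½)*30 = 15)
Y(h) = -34 (Y(h) = -2 + 8*(-4) = -2 - 32 = -34)
k((-4 + 2)*(-1))*(Y(-11) + f(4, 9)) = -8*(-34 + 15) = -8*(-19) = 152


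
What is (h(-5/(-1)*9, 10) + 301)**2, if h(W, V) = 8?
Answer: 95481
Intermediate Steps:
(h(-5/(-1)*9, 10) + 301)**2 = (8 + 301)**2 = 309**2 = 95481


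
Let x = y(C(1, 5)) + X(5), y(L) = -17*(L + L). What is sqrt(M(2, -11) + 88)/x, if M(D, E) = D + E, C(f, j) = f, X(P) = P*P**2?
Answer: sqrt(79)/91 ≈ 0.097672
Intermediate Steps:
X(P) = P**3
y(L) = -34*L
x = 91 (x = -34*1 + 5**3 = -34 + 125 = 91)
sqrt(M(2, -11) + 88)/x = sqrt((2 - 11) + 88)/91 = sqrt(-9 + 88)*(1/91) = sqrt(79)*(1/91) = sqrt(79)/91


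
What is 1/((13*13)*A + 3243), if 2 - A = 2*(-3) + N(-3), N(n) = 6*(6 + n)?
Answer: 1/1553 ≈ 0.00064391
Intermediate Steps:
N(n) = 36 + 6*n
A = -10 (A = 2 - (2*(-3) + (36 + 6*(-3))) = 2 - (-6 + (36 - 18)) = 2 - (-6 + 18) = 2 - 1*12 = 2 - 12 = -10)
1/((13*13)*A + 3243) = 1/((13*13)*(-10) + 3243) = 1/(169*(-10) + 3243) = 1/(-1690 + 3243) = 1/1553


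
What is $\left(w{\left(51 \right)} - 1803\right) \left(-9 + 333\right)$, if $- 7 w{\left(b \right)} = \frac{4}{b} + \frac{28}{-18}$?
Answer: $- \frac{69508332}{119} \approx -5.841 \cdot 10^{5}$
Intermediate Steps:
$w{\left(b \right)} = \frac{2}{9} - \frac{4}{7 b}$ ($w{\left(b \right)} = - \frac{\frac{4}{b} + \frac{28}{-18}}{7} = - \frac{\frac{4}{b} + 28 \left(- \frac{1}{18}\right)}{7} = - \frac{\frac{4}{b} - \frac{14}{9}}{7} = - \frac{- \frac{14}{9} + \frac{4}{b}}{7} = \frac{2}{9} - \frac{4}{7 b}$)
$\left(w{\left(51 \right)} - 1803\right) \left(-9 + 333\right) = \left(\frac{2 \left(-18 + 7 \cdot 51\right)}{63 \cdot 51} - 1803\right) \left(-9 + 333\right) = \left(\frac{2}{63} \cdot \frac{1}{51} \left(-18 + 357\right) - 1803\right) 324 = \left(\frac{2}{63} \cdot \frac{1}{51} \cdot 339 - 1803\right) 324 = \left(\frac{226}{1071} - 1803\right) 324 = \left(- \frac{1930787}{1071}\right) 324 = - \frac{69508332}{119}$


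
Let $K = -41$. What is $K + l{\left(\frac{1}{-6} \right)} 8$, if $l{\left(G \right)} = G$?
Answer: $- \frac{127}{3} \approx -42.333$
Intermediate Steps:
$K + l{\left(\frac{1}{-6} \right)} 8 = -41 + \frac{1}{-6} \cdot 8 = -41 - \frac{4}{3} = - \frac{127}{3}$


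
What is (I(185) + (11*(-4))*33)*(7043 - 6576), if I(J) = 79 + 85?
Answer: -601496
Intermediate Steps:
I(J) = 164
(I(185) + (11*(-4))*33)*(7043 - 6576) = (164 + (11*(-4))*33)*(7043 - 6576) = (164 - 44*33)*467 = (164 - 1452)*467 = -1288*467 = -601496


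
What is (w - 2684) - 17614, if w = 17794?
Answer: -2504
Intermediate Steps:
(w - 2684) - 17614 = (17794 - 2684) - 17614 = 15110 - 17614 = -2504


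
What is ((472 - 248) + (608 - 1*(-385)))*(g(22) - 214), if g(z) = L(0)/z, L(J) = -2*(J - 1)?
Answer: -2863601/11 ≈ -2.6033e+5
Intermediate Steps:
L(J) = 2 - 2*J (L(J) = -2*(-1 + J) = 2 - 2*J)
g(z) = 2/z (g(z) = (2 - 2*0)/z = (2 + 0)/z = 2/z)
((472 - 248) + (608 - 1*(-385)))*(g(22) - 214) = ((472 - 248) + (608 - 1*(-385)))*(2/22 - 214) = (224 + (608 + 385))*(2*(1/22) - 214) = (224 + 993)*(1/11 - 214) = 1217*(-2353/11) = -2863601/11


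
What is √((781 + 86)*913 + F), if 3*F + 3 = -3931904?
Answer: I*√4671582/3 ≈ 720.46*I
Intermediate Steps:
F = -3931907/3 (F = -1 + (⅓)*(-3931904) = -1 - 3931904/3 = -3931907/3 ≈ -1.3106e+6)
√((781 + 86)*913 + F) = √((781 + 86)*913 - 3931907/3) = √(867*913 - 3931907/3) = √(791571 - 3931907/3) = √(-1557194/3) = I*√4671582/3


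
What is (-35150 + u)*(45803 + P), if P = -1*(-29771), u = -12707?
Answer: -3616744918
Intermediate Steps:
P = 29771
(-35150 + u)*(45803 + P) = (-35150 - 12707)*(45803 + 29771) = -47857*75574 = -3616744918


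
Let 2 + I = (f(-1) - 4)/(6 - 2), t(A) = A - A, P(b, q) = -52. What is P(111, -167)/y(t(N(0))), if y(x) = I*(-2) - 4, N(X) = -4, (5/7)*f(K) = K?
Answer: -520/27 ≈ -19.259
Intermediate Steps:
f(K) = 7*K/5
t(A) = 0
I = -67/20 (I = -2 + ((7/5)*(-1) - 4)/(6 - 2) = -2 + (-7/5 - 4)/4 = -2 - 27/5*1/4 = -2 - 27/20 = -67/20 ≈ -3.3500)
y(x) = 27/10 (y(x) = -67/20*(-2) - 4 = 67/10 - 4 = 27/10)
P(111, -167)/y(t(N(0))) = -52/27/10 = -52*10/27 = -520/27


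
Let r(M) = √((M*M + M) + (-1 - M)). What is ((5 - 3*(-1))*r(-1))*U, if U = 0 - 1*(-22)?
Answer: 0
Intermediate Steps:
U = 22 (U = 0 + 22 = 22)
r(M) = √(-1 + M²) (r(M) = √((M² + M) + (-1 - M)) = √((M + M²) + (-1 - M)) = √(-1 + M²))
((5 - 3*(-1))*r(-1))*U = ((5 - 3*(-1))*√(-1 + (-1)²))*22 = ((5 + 3)*√(-1 + 1))*22 = (8*√0)*22 = (8*0)*22 = 0*22 = 0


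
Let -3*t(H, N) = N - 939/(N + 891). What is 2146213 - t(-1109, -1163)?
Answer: 1750994411/816 ≈ 2.1458e+6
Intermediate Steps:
t(H, N) = 313/(891 + N) - N/3 (t(H, N) = -(N - 939/(N + 891))/3 = -(N - 939/(891 + N))/3 = 313/(891 + N) - N/3)
2146213 - t(-1109, -1163) = 2146213 - (939 - 1*(-1163)² - 891*(-1163))/(3*(891 - 1163)) = 2146213 - (939 - 1*1352569 + 1036233)/(3*(-272)) = 2146213 - (-1)*(939 - 1352569 + 1036233)/(3*272) = 2146213 - (-1)*(-315397)/(3*272) = 2146213 - 1*315397/816 = 2146213 - 315397/816 = 1750994411/816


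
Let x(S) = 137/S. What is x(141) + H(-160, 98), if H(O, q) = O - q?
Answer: -36241/141 ≈ -257.03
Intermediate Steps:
x(141) + H(-160, 98) = 137/141 + (-160 - 1*98) = 137*(1/141) + (-160 - 98) = 137/141 - 258 = -36241/141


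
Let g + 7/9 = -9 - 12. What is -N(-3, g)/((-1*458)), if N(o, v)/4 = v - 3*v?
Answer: 784/2061 ≈ 0.38040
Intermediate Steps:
g = -196/9 (g = -7/9 + (-9 - 12) = -7/9 - 21 = -196/9 ≈ -21.778)
N(o, v) = -8*v (N(o, v) = 4*(v - 3*v) = 4*(-2*v) = -8*v)
-N(-3, g)/((-1*458)) = -(-8*(-196/9))/((-1*458)) = -1568/(9*(-458)) = -1568*(-1)/(9*458) = -1*(-784/2061) = 784/2061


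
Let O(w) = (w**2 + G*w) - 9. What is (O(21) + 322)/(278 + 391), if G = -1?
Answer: 733/669 ≈ 1.0957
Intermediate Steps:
O(w) = -9 + w**2 - w (O(w) = (w**2 - w) - 9 = -9 + w**2 - w)
(O(21) + 322)/(278 + 391) = ((-9 + 21**2 - 1*21) + 322)/(278 + 391) = ((-9 + 441 - 21) + 322)/669 = (411 + 322)*(1/669) = 733*(1/669) = 733/669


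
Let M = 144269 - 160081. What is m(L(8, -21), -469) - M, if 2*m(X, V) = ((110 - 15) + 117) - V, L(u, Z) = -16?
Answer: 32305/2 ≈ 16153.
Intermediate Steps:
m(X, V) = 106 - V/2 (m(X, V) = (((110 - 15) + 117) - V)/2 = ((95 + 117) - V)/2 = (212 - V)/2 = 106 - V/2)
M = -15812
m(L(8, -21), -469) - M = (106 - 1/2*(-469)) - 1*(-15812) = (106 + 469/2) + 15812 = 681/2 + 15812 = 32305/2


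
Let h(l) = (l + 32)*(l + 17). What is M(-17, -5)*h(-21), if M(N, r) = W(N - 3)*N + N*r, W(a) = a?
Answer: -18700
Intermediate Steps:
M(N, r) = N*r + N*(-3 + N) (M(N, r) = (N - 3)*N + N*r = (-3 + N)*N + N*r = N*(-3 + N) + N*r = N*r + N*(-3 + N))
h(l) = (17 + l)*(32 + l) (h(l) = (32 + l)*(17 + l) = (17 + l)*(32 + l))
M(-17, -5)*h(-21) = (-17*(-3 - 17 - 5))*(544 + (-21)² + 49*(-21)) = (-17*(-25))*(544 + 441 - 1029) = 425*(-44) = -18700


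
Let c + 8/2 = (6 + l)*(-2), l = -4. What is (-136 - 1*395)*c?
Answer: 4248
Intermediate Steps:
c = -8 (c = -4 + (6 - 4)*(-2) = -4 + 2*(-2) = -4 - 4 = -8)
(-136 - 1*395)*c = (-136 - 1*395)*(-8) = (-136 - 395)*(-8) = -531*(-8) = 4248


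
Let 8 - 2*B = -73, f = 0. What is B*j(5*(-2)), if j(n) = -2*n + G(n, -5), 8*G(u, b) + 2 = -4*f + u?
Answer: 2997/4 ≈ 749.25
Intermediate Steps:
B = 81/2 (B = 4 - 1/2*(-73) = 4 + 73/2 = 81/2 ≈ 40.500)
G(u, b) = -1/4 + u/8 (G(u, b) = -1/4 + (-4*0 + u)/8 = -1/4 + (0 + u)/8 = -1/4 + u/8)
j(n) = -1/4 - 15*n/8 (j(n) = -2*n + (-1/4 + n/8) = -1/4 - 15*n/8)
B*j(5*(-2)) = 81*(-1/4 - 75*(-2)/8)/2 = 81*(-1/4 - 15/8*(-10))/2 = 81*(-1/4 + 75/4)/2 = (81/2)*(37/2) = 2997/4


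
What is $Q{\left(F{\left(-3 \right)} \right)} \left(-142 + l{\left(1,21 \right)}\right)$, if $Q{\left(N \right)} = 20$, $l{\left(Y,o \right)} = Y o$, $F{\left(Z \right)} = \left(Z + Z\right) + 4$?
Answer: $-2420$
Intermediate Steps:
$F{\left(Z \right)} = 4 + 2 Z$ ($F{\left(Z \right)} = 2 Z + 4 = 4 + 2 Z$)
$Q{\left(F{\left(-3 \right)} \right)} \left(-142 + l{\left(1,21 \right)}\right) = 20 \left(-142 + 1 \cdot 21\right) = 20 \left(-142 + 21\right) = 20 \left(-121\right) = -2420$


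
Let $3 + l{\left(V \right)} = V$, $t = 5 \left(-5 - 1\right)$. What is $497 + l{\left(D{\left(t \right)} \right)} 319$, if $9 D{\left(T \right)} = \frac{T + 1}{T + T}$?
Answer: $- \frac{239149}{540} \approx -442.87$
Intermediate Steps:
$t = -30$ ($t = 5 \left(-6\right) = -30$)
$D{\left(T \right)} = \frac{1 + T}{18 T}$ ($D{\left(T \right)} = \frac{\left(T + 1\right) \frac{1}{T + T}}{9} = \frac{\left(1 + T\right) \frac{1}{2 T}}{9} = \frac{\frac{1}{2} \frac{1}{T} \left(1 + T\right)}{9} = \frac{1 + T}{18 T}$)
$l{\left(V \right)} = -3 + V$
$497 + l{\left(D{\left(t \right)} \right)} 319 = 497 + \left(-3 + \frac{1 - 30}{18 \left(-30\right)}\right) 319 = 497 + \left(-3 + \frac{1}{18} \left(- \frac{1}{30}\right) \left(-29\right)\right) 319 = 497 + \left(-3 + \frac{29}{540}\right) 319 = 497 - \frac{507529}{540} = - \frac{239149}{540}$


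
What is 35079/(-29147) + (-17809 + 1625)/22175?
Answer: -1249591873/646334725 ≈ -1.9334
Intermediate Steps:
35079/(-29147) + (-17809 + 1625)/22175 = 35079*(-1/29147) - 16184*1/22175 = -35079/29147 - 16184/22175 = -1249591873/646334725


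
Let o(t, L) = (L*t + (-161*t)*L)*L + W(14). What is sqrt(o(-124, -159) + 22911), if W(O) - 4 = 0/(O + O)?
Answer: sqrt(501597955) ≈ 22396.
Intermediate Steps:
W(O) = 4 (W(O) = 4 + 0/(O + O) = 4 + 0/(2*O) = 4 + (1/(2*O))*0 = 4 + 0 = 4)
o(t, L) = 4 - 160*t*L**2 (o(t, L) = (L*t + (-161*t)*L)*L + 4 = (L*t - 161*L*t)*L + 4 = (-160*L*t)*L + 4 = -160*t*L**2 + 4 = 4 - 160*t*L**2)
sqrt(o(-124, -159) + 22911) = sqrt((4 - 160*(-124)*(-159)**2) + 22911) = sqrt((4 - 160*(-124)*25281) + 22911) = sqrt((4 + 501575040) + 22911) = sqrt(501575044 + 22911) = sqrt(501597955)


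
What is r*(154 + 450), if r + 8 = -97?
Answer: -63420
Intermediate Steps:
r = -105 (r = -8 - 97 = -105)
r*(154 + 450) = -105*(154 + 450) = -105*604 = -63420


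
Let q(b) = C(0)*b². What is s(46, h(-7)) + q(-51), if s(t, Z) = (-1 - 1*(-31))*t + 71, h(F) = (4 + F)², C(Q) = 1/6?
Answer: 3769/2 ≈ 1884.5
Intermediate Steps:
C(Q) = ⅙
q(b) = b²/6
s(t, Z) = 71 + 30*t (s(t, Z) = (-1 + 31)*t + 71 = 30*t + 71 = 71 + 30*t)
s(46, h(-7)) + q(-51) = (71 + 30*46) + (⅙)*(-51)² = (71 + 1380) + (⅙)*2601 = 1451 + 867/2 = 3769/2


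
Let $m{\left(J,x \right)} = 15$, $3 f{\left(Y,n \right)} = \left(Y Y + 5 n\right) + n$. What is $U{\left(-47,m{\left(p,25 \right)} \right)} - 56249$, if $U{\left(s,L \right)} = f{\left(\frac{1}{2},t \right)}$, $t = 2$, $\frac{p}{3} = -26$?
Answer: $- \frac{674939}{12} \approx -56245.0$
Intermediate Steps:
$p = -78$ ($p = 3 \left(-26\right) = -78$)
$f{\left(Y,n \right)} = 2 n + \frac{Y^{2}}{3}$ ($f{\left(Y,n \right)} = \frac{\left(Y Y + 5 n\right) + n}{3} = \frac{\left(Y^{2} + 5 n\right) + n}{3} = \frac{Y^{2} + 6 n}{3} = 2 n + \frac{Y^{2}}{3}$)
$U{\left(s,L \right)} = \frac{49}{12}$ ($U{\left(s,L \right)} = 2 \cdot 2 + \frac{\left(\frac{1}{2}\right)^{2}}{3} = 4 + \frac{1}{3 \cdot 4} = 4 + \frac{1}{3} \cdot \frac{1}{4} = 4 + \frac{1}{12} = \frac{49}{12}$)
$U{\left(-47,m{\left(p,25 \right)} \right)} - 56249 = \frac{49}{12} - 56249 = - \frac{674939}{12}$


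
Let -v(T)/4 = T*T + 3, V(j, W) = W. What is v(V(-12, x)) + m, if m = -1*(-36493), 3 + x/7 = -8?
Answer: 12765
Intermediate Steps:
x = -77 (x = -21 + 7*(-8) = -21 - 56 = -77)
m = 36493
v(T) = -12 - 4*T² (v(T) = -4*(T*T + 3) = -4*(T² + 3) = -4*(3 + T²) = -12 - 4*T²)
v(V(-12, x)) + m = (-12 - 4*(-77)²) + 36493 = (-12 - 4*5929) + 36493 = (-12 - 23716) + 36493 = -23728 + 36493 = 12765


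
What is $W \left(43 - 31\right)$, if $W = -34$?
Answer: $-408$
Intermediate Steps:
$W \left(43 - 31\right) = - 34 \left(43 - 31\right) = \left(-34\right) 12 = -408$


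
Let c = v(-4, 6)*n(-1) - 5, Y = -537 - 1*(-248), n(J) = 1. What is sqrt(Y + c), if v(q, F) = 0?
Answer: 7*I*sqrt(6) ≈ 17.146*I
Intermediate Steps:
Y = -289 (Y = -537 + 248 = -289)
c = -5 (c = 0*1 - 5 = 0 - 5 = -5)
sqrt(Y + c) = sqrt(-289 - 5) = sqrt(-294) = 7*I*sqrt(6)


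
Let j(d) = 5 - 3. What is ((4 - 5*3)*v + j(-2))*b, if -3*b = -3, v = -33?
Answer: 365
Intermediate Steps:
b = 1 (b = -1/3*(-3) = 1)
j(d) = 2
((4 - 5*3)*v + j(-2))*b = ((4 - 5*3)*(-33) + 2)*1 = ((4 - 15)*(-33) + 2)*1 = (-11*(-33) + 2)*1 = (363 + 2)*1 = 365*1 = 365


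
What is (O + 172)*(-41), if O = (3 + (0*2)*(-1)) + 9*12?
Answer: -11603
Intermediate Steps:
O = 111 (O = (3 + 0*(-1)) + 108 = (3 + 0) + 108 = 3 + 108 = 111)
(O + 172)*(-41) = (111 + 172)*(-41) = 283*(-41) = -11603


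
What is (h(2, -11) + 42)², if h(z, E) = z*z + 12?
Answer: 3364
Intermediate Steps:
h(z, E) = 12 + z² (h(z, E) = z² + 12 = 12 + z²)
(h(2, -11) + 42)² = ((12 + 2²) + 42)² = ((12 + 4) + 42)² = (16 + 42)² = 58² = 3364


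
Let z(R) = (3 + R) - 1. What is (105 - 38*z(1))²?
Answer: 81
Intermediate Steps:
z(R) = 2 + R
(105 - 38*z(1))² = (105 - 38*(2 + 1))² = (105 - 38*3)² = (105 - 114)² = (-9)² = 81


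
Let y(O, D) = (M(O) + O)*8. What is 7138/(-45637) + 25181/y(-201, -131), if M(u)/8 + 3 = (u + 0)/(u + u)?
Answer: -89369637/6206632 ≈ -14.399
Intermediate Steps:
M(u) = -20 (M(u) = -24 + 8*((u + 0)/(u + u)) = -24 + 8*(u/((2*u))) = -24 + 8*(u*(1/(2*u))) = -24 + 8*(½) = -24 + 4 = -20)
y(O, D) = -160 + 8*O (y(O, D) = (-20 + O)*8 = -160 + 8*O)
7138/(-45637) + 25181/y(-201, -131) = 7138/(-45637) + 25181/(-160 + 8*(-201)) = 7138*(-1/45637) + 25181/(-160 - 1608) = -7138/45637 + 25181/(-1768) = -7138/45637 + 25181*(-1/1768) = -7138/45637 - 1937/136 = -89369637/6206632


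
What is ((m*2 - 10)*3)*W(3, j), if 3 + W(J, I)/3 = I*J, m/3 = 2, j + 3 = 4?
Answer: 0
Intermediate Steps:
j = 1 (j = -3 + 4 = 1)
m = 6 (m = 3*2 = 6)
W(J, I) = -9 + 3*I*J (W(J, I) = -9 + 3*(I*J) = -9 + 3*I*J)
((m*2 - 10)*3)*W(3, j) = ((6*2 - 10)*3)*(-9 + 3*1*3) = ((12 - 10)*3)*(-9 + 9) = (2*3)*0 = 6*0 = 0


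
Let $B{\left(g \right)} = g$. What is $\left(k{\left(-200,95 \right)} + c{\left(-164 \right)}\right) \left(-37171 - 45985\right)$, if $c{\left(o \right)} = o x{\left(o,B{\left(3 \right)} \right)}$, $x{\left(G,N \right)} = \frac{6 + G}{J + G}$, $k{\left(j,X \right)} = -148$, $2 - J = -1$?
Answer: $\frac{4136179440}{161} \approx 2.5691 \cdot 10^{7}$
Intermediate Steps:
$J = 3$ ($J = 2 - -1 = 2 + 1 = 3$)
$x{\left(G,N \right)} = \frac{6 + G}{3 + G}$
$c{\left(o \right)} = \frac{o \left(6 + o\right)}{3 + o}$ ($c{\left(o \right)} = o \frac{6 + o}{3 + o} = \frac{o \left(6 + o\right)}{3 + o}$)
$\left(k{\left(-200,95 \right)} + c{\left(-164 \right)}\right) \left(-37171 - 45985\right) = \left(-148 - \frac{164 \left(6 - 164\right)}{3 - 164}\right) \left(-37171 - 45985\right) = \left(-148 - 164 \frac{1}{-161} \left(-158\right)\right) \left(-83156\right) = \left(-148 - \left(- \frac{164}{161}\right) \left(-158\right)\right) \left(-83156\right) = \left(-148 - \frac{25912}{161}\right) \left(-83156\right) = \left(- \frac{49740}{161}\right) \left(-83156\right) = \frac{4136179440}{161}$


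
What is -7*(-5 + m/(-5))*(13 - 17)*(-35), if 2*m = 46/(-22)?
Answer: 51646/11 ≈ 4695.1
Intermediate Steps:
m = -23/22 (m = (46/(-22))/2 = (46*(-1/22))/2 = (1/2)*(-23/11) = -23/22 ≈ -1.0455)
-7*(-5 + m/(-5))*(13 - 17)*(-35) = -7*(-5 - 23/22/(-5))*(13 - 17)*(-35) = -7*(-5 - 23/22*(-1/5))*(-4)*(-35) = -7*(-5 + 23/110)*(-4)*(-35) = -(-3689)*(-4)/110*(-35) = -7*1054/55*(-35) = -7378/55*(-35) = 51646/11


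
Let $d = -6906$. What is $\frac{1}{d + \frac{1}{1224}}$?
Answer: $- \frac{1224}{8452943} \approx -0.0001448$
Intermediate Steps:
$\frac{1}{d + \frac{1}{1224}} = \frac{1}{-6906 + \frac{1}{1224}} = \frac{1}{- \frac{8452943}{1224}} = - \frac{1224}{8452943}$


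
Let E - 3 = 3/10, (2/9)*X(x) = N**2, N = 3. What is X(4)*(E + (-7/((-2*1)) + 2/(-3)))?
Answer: 1242/5 ≈ 248.40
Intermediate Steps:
X(x) = 81/2 (X(x) = (9/2)*3**2 = (9/2)*9 = 81/2)
E = 33/10 (E = 3 + 3/10 = 33/10 ≈ 3.3000)
X(4)*(E + (-7/((-2*1)) + 2/(-3))) = 81*(33/10 + (-7/((-2*1)) + 2/(-3)))/2 = 81*(33/10 + (-7/(-2) + 2*(-1/3)))/2 = 81*(33/10 + (-7*(-1/2) - 2/3))/2 = 81*(33/10 + (7/2 - 2/3))/2 = 81*(33/10 + 17/6)/2 = (81/2)*(92/15) = 1242/5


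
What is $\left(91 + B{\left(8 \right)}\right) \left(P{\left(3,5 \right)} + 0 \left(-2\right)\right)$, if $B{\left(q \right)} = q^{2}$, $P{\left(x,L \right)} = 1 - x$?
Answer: $-310$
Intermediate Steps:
$\left(91 + B{\left(8 \right)}\right) \left(P{\left(3,5 \right)} + 0 \left(-2\right)\right) = \left(91 + 8^{2}\right) \left(\left(1 - 3\right) + 0 \left(-2\right)\right) = \left(91 + 64\right) \left(\left(1 - 3\right) + 0\right) = 155 \left(-2 + 0\right) = 155 \left(-2\right) = -310$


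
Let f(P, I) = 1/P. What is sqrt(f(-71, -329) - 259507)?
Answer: 3*I*sqrt(145352762)/71 ≈ 509.42*I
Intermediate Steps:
sqrt(f(-71, -329) - 259507) = sqrt(1/(-71) - 259507) = sqrt(-1/71 - 259507) = sqrt(-18424998/71) = 3*I*sqrt(145352762)/71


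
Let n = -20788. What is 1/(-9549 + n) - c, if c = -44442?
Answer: 1348236953/30337 ≈ 44442.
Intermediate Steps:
1/(-9549 + n) - c = 1/(-9549 - 20788) - 1*(-44442) = 1/(-30337) + 44442 = -1/30337 + 44442 = 1348236953/30337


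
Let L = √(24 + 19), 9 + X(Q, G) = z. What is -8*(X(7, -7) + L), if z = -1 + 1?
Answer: 72 - 8*√43 ≈ 19.540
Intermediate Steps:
z = 0
X(Q, G) = -9 (X(Q, G) = -9 + 0 = -9)
L = √43 ≈ 6.5574
-8*(X(7, -7) + L) = -8*(-9 + √43) = 72 - 8*√43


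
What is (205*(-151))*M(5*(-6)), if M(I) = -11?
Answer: 340505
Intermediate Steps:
(205*(-151))*M(5*(-6)) = (205*(-151))*(-11) = -30955*(-11) = 340505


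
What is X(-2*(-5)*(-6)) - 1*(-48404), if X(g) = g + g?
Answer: 48284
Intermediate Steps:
X(g) = 2*g
X(-2*(-5)*(-6)) - 1*(-48404) = 2*(-2*(-5)*(-6)) - 1*(-48404) = 2*(10*(-6)) + 48404 = 2*(-60) + 48404 = -120 + 48404 = 48284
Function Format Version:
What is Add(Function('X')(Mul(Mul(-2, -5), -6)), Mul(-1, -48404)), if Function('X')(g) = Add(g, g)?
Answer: 48284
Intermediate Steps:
Function('X')(g) = Mul(2, g)
Add(Function('X')(Mul(Mul(-2, -5), -6)), Mul(-1, -48404)) = Add(Mul(2, Mul(Mul(-2, -5), -6)), Mul(-1, -48404)) = Add(Mul(2, Mul(10, -6)), 48404) = Add(Mul(2, -60), 48404) = Add(-120, 48404) = 48284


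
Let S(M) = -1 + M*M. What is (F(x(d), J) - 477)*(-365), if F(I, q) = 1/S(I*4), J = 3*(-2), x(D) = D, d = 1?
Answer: 522242/3 ≈ 1.7408e+5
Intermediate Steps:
S(M) = -1 + M**2
J = -6
F(I, q) = 1/(-1 + 16*I**2) (F(I, q) = 1/(-1 + (I*4)**2) = 1/(-1 + (4*I)**2) = 1/(-1 + 16*I**2))
(F(x(d), J) - 477)*(-365) = (1/(-1 + 16*1**2) - 477)*(-365) = (1/(-1 + 16*1) - 477)*(-365) = (1/(-1 + 16) - 477)*(-365) = (1/15 - 477)*(-365) = -7154/15*(-365) = 522242/3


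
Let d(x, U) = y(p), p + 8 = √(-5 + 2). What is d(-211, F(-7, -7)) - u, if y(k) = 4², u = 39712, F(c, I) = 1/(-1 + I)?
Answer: -39696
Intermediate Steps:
p = -8 + I*√3 (p = -8 + √(-5 + 2) = -8 + √(-3) = -8 + I*√3 ≈ -8.0 + 1.732*I)
y(k) = 16
d(x, U) = 16
d(-211, F(-7, -7)) - u = 16 - 1*39712 = 16 - 39712 = -39696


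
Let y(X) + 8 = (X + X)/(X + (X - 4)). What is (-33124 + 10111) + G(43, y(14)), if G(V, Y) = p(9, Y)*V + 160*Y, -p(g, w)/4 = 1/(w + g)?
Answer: -943243/39 ≈ -24186.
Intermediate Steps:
p(g, w) = -4/(g + w) (p(g, w) = -4/(w + g) = -4/(g + w))
y(X) = -8 + 2*X/(-4 + 2*X) (y(X) = -8 + (X + X)/(X + (X - 4)) = -8 + (2*X)/(X + (-4 + X)) = -8 + (2*X)/(-4 + 2*X) = -8 + 2*X/(-4 + 2*X))
G(V, Y) = 160*Y - 4*V/(9 + Y) (G(V, Y) = (-4/(9 + Y))*V + 160*Y = -4*V/(9 + Y) + 160*Y = 160*Y - 4*V/(9 + Y))
(-33124 + 10111) + G(43, y(14)) = (-33124 + 10111) + 4*(-1*43 + 40*((16 - 7*14)/(-2 + 14))*(9 + (16 - 7*14)/(-2 + 14)))/(9 + (16 - 7*14)/(-2 + 14)) = -23013 + 4*(-43 + 40*((16 - 98)/12)*(9 + (16 - 98)/12))/(9 + (16 - 98)/12) = -23013 + 4*(-43 + 40*((1/12)*(-82))*(9 + (1/12)*(-82)))/(9 + (1/12)*(-82)) = -23013 + 4*(-43 + 40*(-41/6)*(9 - 41/6))/(9 - 41/6) = -23013 + 4*(-43 + 40*(-41/6)*(13/6))/(13/6) = -23013 + 4*(6/13)*(-43 - 5330/9) = -23013 + 4*(6/13)*(-5717/9) = -23013 - 45736/39 = -943243/39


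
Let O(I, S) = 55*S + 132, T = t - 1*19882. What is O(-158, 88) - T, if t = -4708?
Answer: 29562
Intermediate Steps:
T = -24590 (T = -4708 - 1*19882 = -4708 - 19882 = -24590)
O(I, S) = 132 + 55*S
O(-158, 88) - T = (132 + 55*88) - 1*(-24590) = (132 + 4840) + 24590 = 4972 + 24590 = 29562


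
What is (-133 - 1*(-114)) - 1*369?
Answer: -388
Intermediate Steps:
(-133 - 1*(-114)) - 1*369 = (-133 + 114) - 369 = -19 - 369 = -388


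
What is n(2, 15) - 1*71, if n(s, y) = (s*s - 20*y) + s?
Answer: -365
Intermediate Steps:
n(s, y) = s + s² - 20*y (n(s, y) = (s² - 20*y) + s = s + s² - 20*y)
n(2, 15) - 1*71 = (2 + 2² - 20*15) - 1*71 = (2 + 4 - 300) - 71 = -294 - 71 = -365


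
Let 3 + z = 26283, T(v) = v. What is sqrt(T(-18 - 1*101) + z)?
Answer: sqrt(26161) ≈ 161.74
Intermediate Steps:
z = 26280 (z = -3 + 26283 = 26280)
sqrt(T(-18 - 1*101) + z) = sqrt((-18 - 1*101) + 26280) = sqrt((-18 - 101) + 26280) = sqrt(-119 + 26280) = sqrt(26161)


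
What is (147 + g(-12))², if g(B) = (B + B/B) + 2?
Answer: 19044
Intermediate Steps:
g(B) = 3 + B (g(B) = (B + 1) + 2 = (1 + B) + 2 = 3 + B)
(147 + g(-12))² = (147 + (3 - 12))² = (147 - 9)² = 138² = 19044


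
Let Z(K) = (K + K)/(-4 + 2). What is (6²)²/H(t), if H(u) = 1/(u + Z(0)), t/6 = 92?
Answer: 715392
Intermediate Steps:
Z(K) = -K (Z(K) = (2*K)/(-2) = (2*K)*(-½) = -K)
t = 552 (t = 6*92 = 552)
H(u) = 1/u (H(u) = 1/(u - 1*0) = 1/(u + 0) = 1/u)
(6²)²/H(t) = (6²)²/(1/552) = 36²/(1/552) = 1296*552 = 715392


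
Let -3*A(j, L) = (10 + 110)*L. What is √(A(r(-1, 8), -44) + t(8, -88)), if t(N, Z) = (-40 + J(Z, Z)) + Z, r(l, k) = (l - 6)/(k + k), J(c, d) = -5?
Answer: √1627 ≈ 40.336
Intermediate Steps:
r(l, k) = (-6 + l)/(2*k) (r(l, k) = (-6 + l)/((2*k)) = (-6 + l)*(1/(2*k)) = (-6 + l)/(2*k))
A(j, L) = -40*L (A(j, L) = -(10 + 110)*L/3 = -40*L)
t(N, Z) = -45 + Z (t(N, Z) = (-40 - 5) + Z = -45 + Z)
√(A(r(-1, 8), -44) + t(8, -88)) = √(-40*(-44) + (-45 - 88)) = √(1760 - 133) = √1627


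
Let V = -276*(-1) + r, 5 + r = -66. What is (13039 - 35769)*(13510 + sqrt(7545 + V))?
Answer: -307082300 - 113650*sqrt(310) ≈ -3.0908e+8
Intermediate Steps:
r = -71 (r = -5 - 66 = -71)
V = 205 (V = -276*(-1) - 71 = -46*(-6) - 71 = 276 - 71 = 205)
(13039 - 35769)*(13510 + sqrt(7545 + V)) = (13039 - 35769)*(13510 + sqrt(7545 + 205)) = -22730*(13510 + sqrt(7750)) = -22730*(13510 + 5*sqrt(310)) = -307082300 - 113650*sqrt(310)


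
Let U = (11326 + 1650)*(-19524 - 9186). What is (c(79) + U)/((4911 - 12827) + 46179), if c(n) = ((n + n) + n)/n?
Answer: -372540957/38263 ≈ -9736.3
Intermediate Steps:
c(n) = 3 (c(n) = (2*n + n)/n = (3*n)/n = 3)
U = -372540960 (U = 12976*(-28710) = -372540960)
(c(79) + U)/((4911 - 12827) + 46179) = (3 - 372540960)/((4911 - 12827) + 46179) = -372540957/(-7916 + 46179) = -372540957/38263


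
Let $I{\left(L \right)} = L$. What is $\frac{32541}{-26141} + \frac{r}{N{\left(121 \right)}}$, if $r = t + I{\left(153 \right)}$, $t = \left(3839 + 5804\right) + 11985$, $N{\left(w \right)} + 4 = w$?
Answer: $\frac{565569824}{3058497} \approx 184.92$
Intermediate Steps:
$N{\left(w \right)} = -4 + w$
$t = 21628$ ($t = 9643 + 11985 = 21628$)
$r = 21781$ ($r = 21628 + 153 = 21781$)
$\frac{32541}{-26141} + \frac{r}{N{\left(121 \right)}} = \frac{32541}{-26141} + \frac{21781}{-4 + 121} = 32541 \left(- \frac{1}{26141}\right) + \frac{21781}{117} = - \frac{32541}{26141} + 21781 \cdot \frac{1}{117} = - \frac{32541}{26141} + \frac{21781}{117} = \frac{565569824}{3058497}$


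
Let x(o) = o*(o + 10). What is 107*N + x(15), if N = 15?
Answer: 1980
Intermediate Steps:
x(o) = o*(10 + o)
107*N + x(15) = 107*15 + 15*(10 + 15) = 1605 + 15*25 = 1605 + 375 = 1980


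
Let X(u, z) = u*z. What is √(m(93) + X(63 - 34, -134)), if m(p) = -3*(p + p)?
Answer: 2*I*√1111 ≈ 66.663*I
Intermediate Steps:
m(p) = -6*p
√(m(93) + X(63 - 34, -134)) = √(-6*93 + (63 - 34)*(-134)) = √(-558 + 29*(-134)) = √(-558 - 3886) = √(-4444) = 2*I*√1111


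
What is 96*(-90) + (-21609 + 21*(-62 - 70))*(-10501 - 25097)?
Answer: 867906198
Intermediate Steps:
96*(-90) + (-21609 + 21*(-62 - 70))*(-10501 - 25097) = -8640 + (-21609 + 21*(-132))*(-35598) = -8640 + (-21609 - 2772)*(-35598) = -8640 - 24381*(-35598) = -8640 + 867914838 = 867906198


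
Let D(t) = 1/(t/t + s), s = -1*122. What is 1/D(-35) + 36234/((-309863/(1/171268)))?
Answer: -3210711803299/26534808142 ≈ -121.00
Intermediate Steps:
s = -122
D(t) = -1/121 (D(t) = 1/(t/t - 122) = 1/(1 - 122) = 1/(-121) = -1/121)
1/D(-35) + 36234/((-309863/(1/171268))) = 1/(-1/121) + 36234/((-309863/(1/171268))) = -121 + 36234/((-309863/1/171268)) = -121 + 36234/((-309863*171268)) = -121 + 36234/(-53069616284) = -121 + 36234*(-1/53069616284) = -121 - 18117/26534808142 = -3210711803299/26534808142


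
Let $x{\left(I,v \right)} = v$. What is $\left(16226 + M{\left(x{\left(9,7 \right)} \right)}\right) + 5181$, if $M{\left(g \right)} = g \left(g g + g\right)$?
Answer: $21799$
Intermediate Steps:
$M{\left(g \right)} = g \left(g + g^{2}\right)$ ($M{\left(g \right)} = g \left(g^{2} + g\right) = g \left(g + g^{2}\right)$)
$\left(16226 + M{\left(x{\left(9,7 \right)} \right)}\right) + 5181 = \left(16226 + 7^{2} \left(1 + 7\right)\right) + 5181 = \left(16226 + 49 \cdot 8\right) + 5181 = \left(16226 + 392\right) + 5181 = 16618 + 5181 = 21799$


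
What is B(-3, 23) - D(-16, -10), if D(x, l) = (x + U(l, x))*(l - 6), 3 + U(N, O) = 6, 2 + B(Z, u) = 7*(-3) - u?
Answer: -254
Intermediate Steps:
B(Z, u) = -23 - u (B(Z, u) = -2 + (7*(-3) - u) = -2 + (-21 - u) = -23 - u)
U(N, O) = 3 (U(N, O) = -3 + 6 = 3)
D(x, l) = (-6 + l)*(3 + x) (D(x, l) = (x + 3)*(l - 6) = (3 + x)*(-6 + l) = (-6 + l)*(3 + x))
B(-3, 23) - D(-16, -10) = (-23 - 1*23) - (-18 - 6*(-16) + 3*(-10) - 10*(-16)) = (-23 - 23) - (-18 + 96 - 30 + 160) = -46 - 1*208 = -46 - 208 = -254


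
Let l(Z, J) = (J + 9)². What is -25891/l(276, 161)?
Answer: -1523/1700 ≈ -0.89588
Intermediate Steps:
l(Z, J) = (9 + J)²
-25891/l(276, 161) = -25891/(9 + 161)² = -25891/(170²) = -25891/28900 = -25891*1/28900 = -1523/1700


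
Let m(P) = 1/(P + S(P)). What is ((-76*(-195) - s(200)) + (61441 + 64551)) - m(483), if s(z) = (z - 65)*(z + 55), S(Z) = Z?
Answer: 102769841/966 ≈ 1.0639e+5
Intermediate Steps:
s(z) = (-65 + z)*(55 + z)
m(P) = 1/(2*P) (m(P) = 1/(P + P) = 1/(2*P))
((-76*(-195) - s(200)) + (61441 + 64551)) - m(483) = ((-76*(-195) - (-3575 + 200² - 10*200)) + (61441 + 64551)) - 1/(2*483) = ((14820 - (-3575 + 40000 - 2000)) + 125992) - 1/(2*483) = ((14820 - 1*34425) + 125992) - 1*1/966 = ((14820 - 34425) + 125992) - 1/966 = (-19605 + 125992) - 1/966 = 106387 - 1/966 = 102769841/966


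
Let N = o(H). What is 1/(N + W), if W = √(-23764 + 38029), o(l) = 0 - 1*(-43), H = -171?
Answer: -43/12416 + 3*√1585/12416 ≈ 0.0061563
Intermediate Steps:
o(l) = 43 (o(l) = 0 + 43 = 43)
W = 3*√1585 (W = √14265 = 3*√1585 ≈ 119.44)
N = 43
1/(N + W) = 1/(43 + 3*√1585)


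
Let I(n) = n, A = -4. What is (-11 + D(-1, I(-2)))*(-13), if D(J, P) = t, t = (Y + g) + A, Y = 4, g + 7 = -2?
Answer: 260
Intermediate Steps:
g = -9 (g = -7 - 2 = -9)
t = -9 (t = (4 - 9) - 4 = -5 - 4 = -9)
D(J, P) = -9
(-11 + D(-1, I(-2)))*(-13) = (-11 - 9)*(-13) = -20*(-13) = 260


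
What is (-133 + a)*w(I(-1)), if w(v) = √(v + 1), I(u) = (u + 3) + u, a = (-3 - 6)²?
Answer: -52*√2 ≈ -73.539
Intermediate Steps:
a = 81 (a = (-9)² = 81)
I(u) = 3 + 2*u (I(u) = (3 + u) + u = 3 + 2*u)
w(v) = √(1 + v)
(-133 + a)*w(I(-1)) = (-133 + 81)*√(1 + (3 + 2*(-1))) = -52*√(1 + (3 - 2)) = -52*√(1 + 1) = -52*√2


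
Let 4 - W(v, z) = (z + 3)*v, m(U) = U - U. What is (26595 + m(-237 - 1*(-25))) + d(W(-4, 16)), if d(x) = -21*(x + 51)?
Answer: 23844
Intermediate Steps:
m(U) = 0
W(v, z) = 4 - v*(3 + z) (W(v, z) = 4 - (z + 3)*v = 4 - (3 + z)*v = 4 - v*(3 + z))
d(x) = -1071 - 21*x (d(x) = -21*(51 + x) = -1071 - 21*x)
(26595 + m(-237 - 1*(-25))) + d(W(-4, 16)) = (26595 + 0) + (-1071 - 21*(4 - 3*(-4) - 1*(-4)*16)) = 26595 + (-1071 - 21*(4 + 12 + 64)) = 26595 + (-1071 - 21*80) = 26595 + (-1071 - 1680) = 26595 - 2751 = 23844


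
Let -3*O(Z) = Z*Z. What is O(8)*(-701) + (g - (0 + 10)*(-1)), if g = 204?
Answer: 45506/3 ≈ 15169.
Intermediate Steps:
O(Z) = -Z²/3 (O(Z) = -Z*Z/3 = -Z²/3)
O(8)*(-701) + (g - (0 + 10)*(-1)) = -⅓*8²*(-701) + (204 - (0 + 10)*(-1)) = -⅓*64*(-701) + (204 - 10*(-1)) = -64/3*(-701) + (204 - 1*(-10)) = 44864/3 + (204 + 10) = 44864/3 + 214 = 45506/3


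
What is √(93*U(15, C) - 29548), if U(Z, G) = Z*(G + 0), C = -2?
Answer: I*√32338 ≈ 179.83*I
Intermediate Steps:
U(Z, G) = G*Z (U(Z, G) = Z*G = G*Z)
√(93*U(15, C) - 29548) = √(93*(-2*15) - 29548) = √(93*(-30) - 29548) = √(-2790 - 29548) = √(-32338) = I*√32338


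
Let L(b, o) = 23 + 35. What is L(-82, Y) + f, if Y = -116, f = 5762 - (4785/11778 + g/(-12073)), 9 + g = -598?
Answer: 275838200843/47398598 ≈ 5819.5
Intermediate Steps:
g = -607 (g = -9 - 598 = -607)
f = 273089082159/47398598 (f = 5762 - (4785/11778 - 607/(-12073)) = 5762 - (4785*(1/11778) - 607*(-1/12073)) = 5762 - (1595/3926 + 607/12073) = 5762 - 1*21639517/47398598 = 5762 - 21639517/47398598 = 273089082159/47398598 ≈ 5761.5)
L(b, o) = 58
L(-82, Y) + f = 58 + 273089082159/47398598 = 275838200843/47398598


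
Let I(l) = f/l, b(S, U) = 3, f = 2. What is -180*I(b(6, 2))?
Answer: -120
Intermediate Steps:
I(l) = 2/l
-180*I(b(6, 2)) = -360/3 = -180*⅔ = -120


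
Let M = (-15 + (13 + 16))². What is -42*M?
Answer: -8232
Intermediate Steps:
M = 196 (M = (-15 + 29)² = 14² = 196)
-42*M = -42*196 = -8232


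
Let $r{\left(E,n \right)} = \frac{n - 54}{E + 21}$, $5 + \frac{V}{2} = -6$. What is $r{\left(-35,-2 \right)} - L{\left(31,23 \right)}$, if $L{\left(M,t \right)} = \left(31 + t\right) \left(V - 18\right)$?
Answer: $2164$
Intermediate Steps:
$V = -22$ ($V = -10 + 2 \left(-6\right) = -10 - 12 = -22$)
$r{\left(E,n \right)} = \frac{-54 + n}{21 + E}$
$L{\left(M,t \right)} = -1240 - 40 t$ ($L{\left(M,t \right)} = \left(31 + t\right) \left(-22 - 18\right) = \left(31 + t\right) \left(-40\right) = -1240 - 40 t$)
$r{\left(-35,-2 \right)} - L{\left(31,23 \right)} = \frac{-54 - 2}{21 - 35} - \left(-1240 - 920\right) = \frac{1}{-14} \left(-56\right) - \left(-1240 - 920\right) = \left(- \frac{1}{14}\right) \left(-56\right) - -2160 = 4 + 2160 = 2164$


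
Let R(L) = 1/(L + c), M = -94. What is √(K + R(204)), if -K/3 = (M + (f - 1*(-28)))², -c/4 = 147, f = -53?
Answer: I*√97880838/48 ≈ 206.11*I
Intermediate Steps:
c = -588 (c = -4*147 = -588)
K = -42483 (K = -3*(-94 + (-53 - 1*(-28)))² = -3*(-94 + (-53 + 28))² = -3*(-94 - 25)² = -3*(-119)² = -3*14161 = -42483)
R(L) = 1/(-588 + L) (R(L) = 1/(L - 588) = 1/(-588 + L))
√(K + R(204)) = √(-42483 + 1/(-588 + 204)) = √(-42483 + 1/(-384)) = √(-42483 - 1/384) = √(-16313473/384) = I*√97880838/48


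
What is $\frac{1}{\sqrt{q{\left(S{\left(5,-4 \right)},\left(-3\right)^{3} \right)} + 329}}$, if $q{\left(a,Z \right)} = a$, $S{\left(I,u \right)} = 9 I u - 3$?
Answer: $\frac{\sqrt{146}}{146} \approx 0.082761$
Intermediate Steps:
$S{\left(I,u \right)} = -3 + 9 I u$ ($S{\left(I,u \right)} = 9 I u - 3 = -3 + 9 I u$)
$\frac{1}{\sqrt{q{\left(S{\left(5,-4 \right)},\left(-3\right)^{3} \right)} + 329}} = \frac{1}{\sqrt{\left(-3 + 9 \cdot 5 \left(-4\right)\right) + 329}} = \frac{1}{\sqrt{\left(-3 - 180\right) + 329}} = \frac{1}{\sqrt{-183 + 329}} = \frac{1}{\sqrt{146}} = \frac{\sqrt{146}}{146}$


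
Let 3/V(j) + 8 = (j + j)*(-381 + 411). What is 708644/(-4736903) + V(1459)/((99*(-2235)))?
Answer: -4574950862209943/30581079415921980 ≈ -0.14960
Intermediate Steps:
V(j) = 3/(-8 + 60*j) (V(j) = 3/(-8 + (j + j)*(-381 + 411)) = 3/(-8 + (2*j)*30) = 3/(-8 + 60*j))
708644/(-4736903) + V(1459)/((99*(-2235))) = 708644/(-4736903) + (3/(4*(-2 + 15*1459)))/((99*(-2235))) = 708644*(-1/4736903) + (3/(4*(-2 + 21885)))/(-221265) = -708644/4736903 + ((¾)/21883)*(-1/221265) = -708644/4736903 + ((¾)*(1/21883))*(-1/221265) = -708644/4736903 + (3/87532)*(-1/221265) = -708644/4736903 - 1/6455922660 = -4574950862209943/30581079415921980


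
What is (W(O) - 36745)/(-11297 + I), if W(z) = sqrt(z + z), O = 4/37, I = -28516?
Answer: 36745/39813 - 2*sqrt(74)/1473081 ≈ 0.92293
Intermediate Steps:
O = 4/37 (O = 4*(1/37) = 4/37 ≈ 0.10811)
W(z) = sqrt(2)*sqrt(z) (W(z) = sqrt(2*z) = sqrt(2)*sqrt(z))
(W(O) - 36745)/(-11297 + I) = (sqrt(2)*sqrt(4/37) - 36745)/(-11297 - 28516) = (sqrt(2)*(2*sqrt(37)/37) - 36745)/(-39813) = (2*sqrt(74)/37 - 36745)*(-1/39813) = (-36745 + 2*sqrt(74)/37)*(-1/39813) = 36745/39813 - 2*sqrt(74)/1473081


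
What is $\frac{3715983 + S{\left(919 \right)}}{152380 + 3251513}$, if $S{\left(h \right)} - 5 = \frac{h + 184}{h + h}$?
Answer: $\frac{2276662349}{2085451778} \approx 1.0917$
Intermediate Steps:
$S{\left(h \right)} = 5 + \frac{184 + h}{2 h}$ ($S{\left(h \right)} = 5 + \frac{h + 184}{h + h} = 5 + \frac{184 + h}{2 h}$)
$\frac{3715983 + S{\left(919 \right)}}{152380 + 3251513} = \frac{3715983 + \left(\frac{11}{2} + \frac{92}{919}\right)}{152380 + 3251513} = \frac{3715983 + \left(\frac{11}{2} + 92 \cdot \frac{1}{919}\right)}{3403893} = \left(3715983 + \left(\frac{11}{2} + \frac{92}{919}\right)\right) \frac{1}{3403893} = \left(3715983 + \frac{10293}{1838}\right) \frac{1}{3403893} = \frac{6829987047}{1838} \cdot \frac{1}{3403893} = \frac{2276662349}{2085451778}$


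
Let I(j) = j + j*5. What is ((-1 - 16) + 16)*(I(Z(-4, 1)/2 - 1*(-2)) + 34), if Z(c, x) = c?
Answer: -34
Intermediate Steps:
I(j) = 6*j (I(j) = j + 5*j = 6*j)
((-1 - 16) + 16)*(I(Z(-4, 1)/2 - 1*(-2)) + 34) = ((-1 - 16) + 16)*(6*(-4/2 - 1*(-2)) + 34) = (-17 + 16)*(6*(-4*½ + 2) + 34) = -(6*(-2 + 2) + 34) = -(6*0 + 34) = -(0 + 34) = -1*34 = -34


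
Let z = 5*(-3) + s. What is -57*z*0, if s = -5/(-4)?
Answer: 0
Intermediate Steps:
s = 5/4 (s = -5*(-¼) = 5/4 ≈ 1.2500)
z = -55/4 (z = 5*(-3) + 5/4 = -15 + 5/4 = -55/4 ≈ -13.750)
-57*z*0 = -57*(-55/4)*0 = (3135/4)*0 = 0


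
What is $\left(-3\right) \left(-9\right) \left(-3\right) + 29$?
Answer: $-52$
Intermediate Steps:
$\left(-3\right) \left(-9\right) \left(-3\right) + 29 = 27 \left(-3\right) + 29 = -81 + 29 = -52$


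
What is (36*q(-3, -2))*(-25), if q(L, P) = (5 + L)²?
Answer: -3600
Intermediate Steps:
(36*q(-3, -2))*(-25) = (36*(5 - 3)²)*(-25) = (36*2²)*(-25) = (36*4)*(-25) = 144*(-25) = -3600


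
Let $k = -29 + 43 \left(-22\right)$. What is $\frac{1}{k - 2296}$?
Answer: $- \frac{1}{3271} \approx -0.00030572$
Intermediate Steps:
$k = -975$ ($k = -29 - 946 = -975$)
$\frac{1}{k - 2296} = \frac{1}{-975 - 2296} = \frac{1}{-3271} = - \frac{1}{3271}$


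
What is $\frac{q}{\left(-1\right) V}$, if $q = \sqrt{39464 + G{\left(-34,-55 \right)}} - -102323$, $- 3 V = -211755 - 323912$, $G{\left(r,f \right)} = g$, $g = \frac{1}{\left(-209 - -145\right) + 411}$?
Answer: $- \frac{306969}{535667} - \frac{3 \sqrt{4751821123}}{185876449} \approx -0.57417$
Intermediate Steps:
$g = \frac{1}{347}$ ($g = \frac{1}{\left(-209 + 145\right) + 411} = \frac{1}{-64 + 411} = \frac{1}{347} \approx 0.0028818$)
$G{\left(r,f \right)} = \frac{1}{347}$
$V = \frac{535667}{3}$ ($V = - \frac{-211755 - 323912}{3} = \left(- \frac{1}{3}\right) \left(-535667\right) = \frac{535667}{3} \approx 1.7856 \cdot 10^{5}$)
$q = 102323 + \frac{\sqrt{4751821123}}{347}$ ($q = \sqrt{39464 + \frac{1}{347}} - -102323 = \sqrt{\frac{13694009}{347}} + 102323 = \frac{\sqrt{4751821123}}{347} + 102323 = 102323 + \frac{\sqrt{4751821123}}{347} \approx 1.0252 \cdot 10^{5}$)
$\frac{q}{\left(-1\right) V} = \frac{102323 + \frac{\sqrt{4751821123}}{347}}{\left(-1\right) \frac{535667}{3}} = \frac{102323 + \frac{\sqrt{4751821123}}{347}}{- \frac{535667}{3}} = \left(102323 + \frac{\sqrt{4751821123}}{347}\right) \left(- \frac{3}{535667}\right) = - \frac{306969}{535667} - \frac{3 \sqrt{4751821123}}{185876449}$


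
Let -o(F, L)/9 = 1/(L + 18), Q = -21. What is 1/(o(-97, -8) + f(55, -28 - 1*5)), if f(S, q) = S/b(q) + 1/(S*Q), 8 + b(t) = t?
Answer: -94710/212371 ≈ -0.44596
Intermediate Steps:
b(t) = -8 + t
o(F, L) = -9/(18 + L) (o(F, L) = -9/(L + 18) = -9/(18 + L))
f(S, q) = -1/(21*S) + S/(-8 + q) (f(S, q) = S/(-8 + q) + 1/(S*(-21)) = S/(-8 + q) - 1/21/S = S/(-8 + q) - 1/(21*S) = -1/(21*S) + S/(-8 + q))
1/(o(-97, -8) + f(55, -28 - 1*5)) = 1/(-9/(18 - 8) + (1/21)*(8 - (-28 - 1*5) + 21*55²)/(55*(-8 + (-28 - 1*5)))) = 1/(-9/10 + (1/21)*(1/55)*(8 - (-28 - 5) + 21*3025)/(-8 + (-28 - 5))) = 1/(-9*⅒ + (1/21)*(1/55)*(8 - 1*(-33) + 63525)/(-8 - 33)) = 1/(-9/10 + (1/21)*(1/55)*(8 + 33 + 63525)/(-41)) = 1/(-9/10 + (1/21)*(1/55)*(-1/41)*63566) = 1/(-9/10 - 63566/47355) = 1/(-212371/94710) = -94710/212371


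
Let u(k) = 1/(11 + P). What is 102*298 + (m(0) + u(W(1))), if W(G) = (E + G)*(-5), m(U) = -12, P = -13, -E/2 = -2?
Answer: 60767/2 ≈ 30384.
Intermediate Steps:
E = 4 (E = -2*(-2) = 4)
W(G) = -20 - 5*G (W(G) = (4 + G)*(-5) = -20 - 5*G)
u(k) = -½ (u(k) = 1/(11 - 13) = 1/(-2) = -½)
102*298 + (m(0) + u(W(1))) = 102*298 + (-12 - ½) = 30396 - 25/2 = 60767/2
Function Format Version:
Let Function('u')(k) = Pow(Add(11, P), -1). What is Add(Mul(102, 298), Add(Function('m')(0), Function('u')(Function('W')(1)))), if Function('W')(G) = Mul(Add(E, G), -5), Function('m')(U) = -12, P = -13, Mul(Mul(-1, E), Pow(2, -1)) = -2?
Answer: Rational(60767, 2) ≈ 30384.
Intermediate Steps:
E = 4 (E = Mul(-2, -2) = 4)
Function('W')(G) = Add(-20, Mul(-5, G)) (Function('W')(G) = Mul(Add(4, G), -5) = Add(-20, Mul(-5, G)))
Function('u')(k) = Rational(-1, 2) (Function('u')(k) = Pow(Add(11, -13), -1) = Pow(-2, -1) = Rational(-1, 2))
Add(Mul(102, 298), Add(Function('m')(0), Function('u')(Function('W')(1)))) = Add(Mul(102, 298), Add(-12, Rational(-1, 2))) = Add(30396, Rational(-25, 2)) = Rational(60767, 2)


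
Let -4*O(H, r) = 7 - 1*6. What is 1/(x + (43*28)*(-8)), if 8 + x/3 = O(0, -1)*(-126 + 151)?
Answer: -4/38699 ≈ -0.00010336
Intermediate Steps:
O(H, r) = -1/4 (O(H, r) = -(7 - 1*6)/4 = -(7 - 6)/4 = -1/4*1 = -1/4)
x = -171/4 (x = -24 + 3*(-(-126 + 151)/4) = -24 + 3*(-1/4*25) = -24 + 3*(-25/4) = -24 - 75/4 = -171/4 ≈ -42.750)
1/(x + (43*28)*(-8)) = 1/(-171/4 + (43*28)*(-8)) = 1/(-171/4 + 1204*(-8)) = 1/(-171/4 - 9632) = 1/(-38699/4) = -4/38699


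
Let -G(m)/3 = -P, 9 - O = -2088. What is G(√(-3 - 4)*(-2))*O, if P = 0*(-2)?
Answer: 0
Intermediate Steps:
O = 2097 (O = 9 - 1*(-2088) = 9 + 2088 = 2097)
P = 0
G(m) = 0 (G(m) = -(-3)*0 = -3*0 = 0)
G(√(-3 - 4)*(-2))*O = 0*2097 = 0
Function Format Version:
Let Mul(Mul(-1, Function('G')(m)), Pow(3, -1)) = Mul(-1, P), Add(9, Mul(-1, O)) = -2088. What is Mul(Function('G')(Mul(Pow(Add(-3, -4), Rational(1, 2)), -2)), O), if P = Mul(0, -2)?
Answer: 0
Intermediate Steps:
O = 2097 (O = Add(9, Mul(-1, -2088)) = Add(9, 2088) = 2097)
P = 0
Function('G')(m) = 0 (Function('G')(m) = Mul(-3, Mul(-1, 0)) = Mul(-3, 0) = 0)
Mul(Function('G')(Mul(Pow(Add(-3, -4), Rational(1, 2)), -2)), O) = Mul(0, 2097) = 0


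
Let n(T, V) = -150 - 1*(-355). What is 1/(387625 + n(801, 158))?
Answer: 1/387830 ≈ 2.5785e-6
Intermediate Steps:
n(T, V) = 205 (n(T, V) = -150 + 355 = 205)
1/(387625 + n(801, 158)) = 1/(387625 + 205) = 1/387830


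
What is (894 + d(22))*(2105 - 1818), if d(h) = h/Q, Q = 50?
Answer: 6417607/25 ≈ 2.5670e+5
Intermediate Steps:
d(h) = h/50
(894 + d(22))*(2105 - 1818) = (894 + (1/50)*22)*(2105 - 1818) = (894 + 11/25)*287 = (22361/25)*287 = 6417607/25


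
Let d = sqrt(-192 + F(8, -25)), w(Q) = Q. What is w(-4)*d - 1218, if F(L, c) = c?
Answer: -1218 - 4*I*sqrt(217) ≈ -1218.0 - 58.924*I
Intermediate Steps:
d = I*sqrt(217) (d = sqrt(-192 - 25) = sqrt(-217) = I*sqrt(217) ≈ 14.731*I)
w(-4)*d - 1218 = -4*I*sqrt(217) - 1218 = -1218 - 4*I*sqrt(217)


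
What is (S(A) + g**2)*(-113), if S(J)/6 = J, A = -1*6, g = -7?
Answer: -1469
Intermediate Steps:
A = -6
S(J) = 6*J
(S(A) + g**2)*(-113) = (6*(-6) + (-7)**2)*(-113) = (-36 + 49)*(-113) = 13*(-113) = -1469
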